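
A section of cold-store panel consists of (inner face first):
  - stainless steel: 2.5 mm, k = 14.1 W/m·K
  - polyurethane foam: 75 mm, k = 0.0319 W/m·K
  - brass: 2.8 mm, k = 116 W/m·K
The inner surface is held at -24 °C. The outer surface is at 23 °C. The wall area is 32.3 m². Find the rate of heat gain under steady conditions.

Using the resistance-network approach (series):
R_stainless steel = L/(kA) = 0.0025/(14.1×32.3) = 5.489×10^-6 K/W
R_polyurethane foam = L/(kA) = 0.075/(0.0319×32.3) = 0.07279 K/W
R_brass = L/(kA) = 0.0028/(116×32.3) = 7.473×10^-7 K/W
R_total = 0.0728 K/W
Q = ΔT / R_total = 47 / 0.0728

Q ≈ 646 W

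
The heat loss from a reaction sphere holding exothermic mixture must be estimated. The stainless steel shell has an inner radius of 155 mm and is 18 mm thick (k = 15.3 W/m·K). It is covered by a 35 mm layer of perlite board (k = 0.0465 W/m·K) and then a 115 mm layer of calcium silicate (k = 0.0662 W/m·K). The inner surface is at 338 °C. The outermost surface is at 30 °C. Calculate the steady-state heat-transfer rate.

Q ≈ 82.7 W

Radial (spherical) resistances in series:
R_stainless steel shell = (1/0.155 − 1/0.173)/(4π×15.3) = 0.003491 K/W
R_perlite board = (1/0.173 − 1/0.208)/(4π×0.0465) = 1.665 K/W
R_calcium silicate = (1/0.208 − 1/0.323)/(4π×0.0662) = 2.058 K/W
R_total = 3.726 K/W
Q = ΔT/R_total = 308/3.726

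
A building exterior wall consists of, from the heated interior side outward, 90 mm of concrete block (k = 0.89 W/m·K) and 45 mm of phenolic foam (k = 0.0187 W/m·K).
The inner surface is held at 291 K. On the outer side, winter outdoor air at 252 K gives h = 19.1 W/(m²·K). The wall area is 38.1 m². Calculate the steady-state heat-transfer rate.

Using the resistance-network approach (series):
R_concrete block = L/(kA) = 0.09/(0.89×38.1) = 0.002654 K/W
R_phenolic foam = L/(kA) = 0.045/(0.0187×38.1) = 0.06316 K/W
R_outer film = 1/(h_o·A) = 1/(19.1×38.1) = 0.001374 K/W
R_total = 0.06719 K/W
Q = ΔT / R_total = 39 / 0.06719

Q ≈ 580 W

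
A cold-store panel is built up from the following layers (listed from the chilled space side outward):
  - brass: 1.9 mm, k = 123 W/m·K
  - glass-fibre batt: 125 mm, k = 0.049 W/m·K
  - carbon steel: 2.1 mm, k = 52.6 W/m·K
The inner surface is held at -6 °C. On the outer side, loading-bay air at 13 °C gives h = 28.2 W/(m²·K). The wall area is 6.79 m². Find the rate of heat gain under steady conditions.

Treating each layer as a thermal resistance in series:
R_brass = L/(kA) = 0.0019/(123×6.79) = 2.275×10^-6 K/W
R_glass-fibre batt = L/(kA) = 0.125/(0.049×6.79) = 0.3757 K/W
R_carbon steel = L/(kA) = 0.0021/(52.6×6.79) = 5.88×10^-6 K/W
R_outer film = 1/(h_o·A) = 1/(28.2×6.79) = 0.005223 K/W
R_total = 0.3809 K/W
Q = ΔT / R_total = 19 / 0.3809

Q ≈ 49.9 W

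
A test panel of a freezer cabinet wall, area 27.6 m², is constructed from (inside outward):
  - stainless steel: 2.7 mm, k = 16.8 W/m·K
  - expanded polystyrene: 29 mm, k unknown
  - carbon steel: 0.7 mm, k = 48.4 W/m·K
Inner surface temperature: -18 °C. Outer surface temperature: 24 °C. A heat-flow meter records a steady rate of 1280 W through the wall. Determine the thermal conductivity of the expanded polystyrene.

Thermal resistances in series:
R_stainless steel = L/(kA) = 0.0027/(16.8×27.6) = 5.823×10^-6 K/W
R_carbon steel = L/(kA) = 0.0007/(48.4×27.6) = 5.24×10^-7 K/W
Sum of known resistances R_other = 6.347×10^-6 K/W
Total R = ΔT/Q = 42/1280 = 0.03281 K/W
R_expanded polystyrene = R_total − R_other = 0.03281 K/W
k = L/(R·A) = 0.029/(0.03281×27.6)

k ≈ 0.032 W/(m·K)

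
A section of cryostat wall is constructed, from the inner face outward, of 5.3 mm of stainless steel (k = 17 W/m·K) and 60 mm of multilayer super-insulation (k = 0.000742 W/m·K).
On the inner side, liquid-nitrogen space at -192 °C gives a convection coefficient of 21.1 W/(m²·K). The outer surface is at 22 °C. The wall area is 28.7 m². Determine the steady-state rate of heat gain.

Model the wall as resistances in series:
R_inner film = 1/(h_i·A) = 1/(21.1×28.7) = 0.001651 K/W
R_stainless steel = L/(kA) = 0.0053/(17×28.7) = 1.086×10^-5 K/W
R_multilayer super-insulation = L/(kA) = 0.06/(0.000742×28.7) = 2.818 K/W
R_total = 2.819 K/W
Q = ΔT / R_total = 214 / 2.819

Q ≈ 75.9 W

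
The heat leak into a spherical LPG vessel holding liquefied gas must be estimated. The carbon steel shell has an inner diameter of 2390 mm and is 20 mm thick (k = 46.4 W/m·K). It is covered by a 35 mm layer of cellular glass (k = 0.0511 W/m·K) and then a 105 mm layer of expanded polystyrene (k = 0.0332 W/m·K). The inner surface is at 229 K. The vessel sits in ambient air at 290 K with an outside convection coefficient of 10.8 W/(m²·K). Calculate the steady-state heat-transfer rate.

Each spherical layer contributes R = (1/r_i − 1/r_o)/(4πk):
R_carbon steel shell = (1/1.195 − 1/1.215)/(4π×46.4) = 2.362×10^-5 K/W
R_cellular glass = (1/1.215 − 1/1.25)/(4π×0.0511) = 0.03589 K/W
R_expanded polystyrene = (1/1.25 − 1/1.355)/(4π×0.0332) = 0.1486 K/W
R_outer film = 1/(h·4πr_o²) = 1/(10.8×4π×1.355²) = 0.004013 K/W
R_total = 0.1885 K/W
Q = ΔT/R_total = 61/0.1885

Q ≈ 324 W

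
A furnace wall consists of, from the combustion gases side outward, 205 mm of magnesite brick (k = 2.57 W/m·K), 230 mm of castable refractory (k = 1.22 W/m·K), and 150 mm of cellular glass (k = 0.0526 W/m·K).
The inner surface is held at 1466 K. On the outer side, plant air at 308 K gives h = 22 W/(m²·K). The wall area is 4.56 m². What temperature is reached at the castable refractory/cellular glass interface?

Treating each layer as a thermal resistance in series:
R_magnesite brick = L/(kA) = 0.205/(2.57×4.56) = 0.01749 K/W
R_castable refractory = L/(kA) = 0.23/(1.22×4.56) = 0.04134 K/W
R_cellular glass = L/(kA) = 0.15/(0.0526×4.56) = 0.6254 K/W
R_outer film = 1/(h_o·A) = 1/(22×4.56) = 0.009968 K/W
R_total = 0.6942 K/W;  Q = ΔT/R_total = 1158/0.6942 = 1668 W
T_interface = T_inner − Q·ΣR(inner→interface) = 1466 − 1670×0.05884

T ≈ 1370 K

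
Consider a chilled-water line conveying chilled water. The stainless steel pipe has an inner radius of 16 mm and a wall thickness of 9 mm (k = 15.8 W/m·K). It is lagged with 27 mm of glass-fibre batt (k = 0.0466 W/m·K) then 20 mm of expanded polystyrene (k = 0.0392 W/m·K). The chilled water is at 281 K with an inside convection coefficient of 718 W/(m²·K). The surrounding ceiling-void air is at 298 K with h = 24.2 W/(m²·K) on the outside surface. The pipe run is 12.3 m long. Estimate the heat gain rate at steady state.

Treating each annulus and film as a series resistance:
R_inner film = 1/(h_i·2πr₁L) = 1/(718×2π×0.016×12.3) = 0.001126 K/W
R_stainless steel pipe wall = ln(25/16)/(2π×15.8×12.3) = 3.655×10^-4 K/W
R_glass-fibre batt = ln(52/25)/(2π×0.0466×12.3) = 0.2034 K/W
R_expanded polystyrene = ln(72/52)/(2π×0.0392×12.3) = 0.1074 K/W
R_outer film = 1/(h_o·2πr_oL) = 1/(24.2×2π×0.072×12.3) = 0.007426 K/W
R_total = 0.3197 K/W
Q = ΔT/R_total = 17/0.3197

Q ≈ 53.2 W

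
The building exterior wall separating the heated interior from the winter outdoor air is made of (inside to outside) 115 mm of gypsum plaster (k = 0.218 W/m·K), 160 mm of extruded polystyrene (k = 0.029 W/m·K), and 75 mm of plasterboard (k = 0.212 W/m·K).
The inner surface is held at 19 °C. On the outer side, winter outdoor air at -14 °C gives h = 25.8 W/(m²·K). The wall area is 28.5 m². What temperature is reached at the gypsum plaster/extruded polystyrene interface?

Model the wall as resistances in series:
R_gypsum plaster = L/(kA) = 0.115/(0.218×28.5) = 0.01851 K/W
R_extruded polystyrene = L/(kA) = 0.16/(0.029×28.5) = 0.1936 K/W
R_plasterboard = L/(kA) = 0.075/(0.212×28.5) = 0.01241 K/W
R_outer film = 1/(h_o·A) = 1/(25.8×28.5) = 0.00136 K/W
R_total = 0.2259 K/W;  Q = ΔT/R_total = 33/0.2259 = 146.1 W
T_interface = T_inner − Q·ΣR(inner→interface) = 19 − 146×0.01851

T ≈ 16.3 °C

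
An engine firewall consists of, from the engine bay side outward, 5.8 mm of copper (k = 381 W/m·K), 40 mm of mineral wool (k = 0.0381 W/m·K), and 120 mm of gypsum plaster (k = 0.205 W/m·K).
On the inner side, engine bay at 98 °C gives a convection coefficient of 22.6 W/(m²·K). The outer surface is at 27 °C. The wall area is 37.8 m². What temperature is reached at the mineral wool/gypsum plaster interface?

T ≈ 51.7 °C

Model the wall as resistances in series:
R_inner film = 1/(h_i·A) = 1/(22.6×37.8) = 0.001171 K/W
R_copper = L/(kA) = 0.0058/(381×37.8) = 4.027×10^-7 K/W
R_mineral wool = L/(kA) = 0.04/(0.0381×37.8) = 0.02777 K/W
R_gypsum plaster = L/(kA) = 0.12/(0.205×37.8) = 0.01549 K/W
R_total = 0.04443 K/W;  Q = ΔT/R_total = 71/0.04443 = 1598 W
T_interface = T_inner − Q·ΣR(inner→interface) = 98 − 1600×0.02895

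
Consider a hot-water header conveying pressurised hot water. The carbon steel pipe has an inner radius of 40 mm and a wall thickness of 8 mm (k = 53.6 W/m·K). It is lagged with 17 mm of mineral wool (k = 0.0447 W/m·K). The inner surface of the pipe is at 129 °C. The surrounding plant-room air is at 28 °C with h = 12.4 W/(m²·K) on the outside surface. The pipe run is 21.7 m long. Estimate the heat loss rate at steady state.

Q ≈ 1720 W

Treating each annulus and film as a series resistance:
R_carbon steel pipe wall = ln(48/40)/(2π×53.6×21.7) = 2.495×10^-5 K/W
R_mineral wool = ln(65/48)/(2π×0.0447×21.7) = 0.04975 K/W
R_outer film = 1/(h_o·2πr_oL) = 1/(12.4×2π×0.065×21.7) = 0.0091 K/W
R_total = 0.05887 K/W
Q = ΔT/R_total = 101/0.05887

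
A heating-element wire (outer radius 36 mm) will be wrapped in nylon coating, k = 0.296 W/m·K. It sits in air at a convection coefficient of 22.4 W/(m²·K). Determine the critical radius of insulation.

r_cr ≈ 13.2 mm

For a cylinder r_cr = k/h = 0.296/22.4
r_cr = 13.2 mm; since the bare radius (36 mm) is above r_cr, any added insulation will reduce heat loss.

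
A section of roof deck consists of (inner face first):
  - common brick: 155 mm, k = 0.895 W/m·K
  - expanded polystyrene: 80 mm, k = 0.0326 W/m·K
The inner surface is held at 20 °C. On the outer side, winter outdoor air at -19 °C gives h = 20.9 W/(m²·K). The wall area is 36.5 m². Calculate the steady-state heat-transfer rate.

Q ≈ 532 W

Series thermal resistances:
R_common brick = L/(kA) = 0.155/(0.895×36.5) = 0.004745 K/W
R_expanded polystyrene = L/(kA) = 0.08/(0.0326×36.5) = 0.06723 K/W
R_outer film = 1/(h_o·A) = 1/(20.9×36.5) = 0.001311 K/W
R_total = 0.07329 K/W
Q = ΔT / R_total = 39 / 0.07329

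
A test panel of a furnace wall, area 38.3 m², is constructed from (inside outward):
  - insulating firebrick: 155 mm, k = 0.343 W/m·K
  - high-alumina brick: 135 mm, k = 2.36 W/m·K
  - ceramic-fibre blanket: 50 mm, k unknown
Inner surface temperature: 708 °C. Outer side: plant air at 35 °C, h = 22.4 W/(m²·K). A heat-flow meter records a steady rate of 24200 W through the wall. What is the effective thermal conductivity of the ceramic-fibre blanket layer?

Treating each layer as a thermal resistance in series:
R_insulating firebrick = L/(kA) = 0.155/(0.343×38.3) = 0.0118 K/W
R_high-alumina brick = L/(kA) = 0.135/(2.36×38.3) = 0.001494 K/W
R_outer film = 1/(h_o·A) = 1/(22.4×38.3) = 0.001166 K/W
Sum of known resistances R_other = 0.01446 K/W
Total R = ΔT/Q = 673/24200 = 0.02781 K/W
R_ceramic-fibre blanket = R_total − R_other = 0.01335 K/W
k = L/(R·A) = 0.05/(0.01335×38.3)

k ≈ 0.0978 W/(m·K)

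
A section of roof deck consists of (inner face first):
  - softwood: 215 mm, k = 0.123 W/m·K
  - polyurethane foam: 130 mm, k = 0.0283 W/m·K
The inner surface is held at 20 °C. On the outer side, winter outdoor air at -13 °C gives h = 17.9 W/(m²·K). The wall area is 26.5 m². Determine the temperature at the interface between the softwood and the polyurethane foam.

T ≈ 11 °C

Thermal resistances in series:
R_softwood = L/(kA) = 0.215/(0.123×26.5) = 0.06596 K/W
R_polyurethane foam = L/(kA) = 0.13/(0.0283×26.5) = 0.1733 K/W
R_outer film = 1/(h_o·A) = 1/(17.9×26.5) = 0.002108 K/W
R_total = 0.2414 K/W;  Q = ΔT/R_total = 33/0.2414 = 136.7 W
T_interface = T_inner − Q·ΣR(inner→interface) = 20 − 137×0.06596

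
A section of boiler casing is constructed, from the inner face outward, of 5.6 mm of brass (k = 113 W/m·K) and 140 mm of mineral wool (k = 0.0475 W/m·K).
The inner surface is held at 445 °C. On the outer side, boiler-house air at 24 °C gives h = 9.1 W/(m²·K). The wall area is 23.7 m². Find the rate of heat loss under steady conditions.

Q ≈ 3260 W

Model the wall as resistances in series:
R_brass = L/(kA) = 0.0056/(113×23.7) = 2.091×10^-6 K/W
R_mineral wool = L/(kA) = 0.14/(0.0475×23.7) = 0.1244 K/W
R_outer film = 1/(h_o·A) = 1/(9.1×23.7) = 0.004637 K/W
R_total = 0.129 K/W
Q = ΔT / R_total = 421 / 0.129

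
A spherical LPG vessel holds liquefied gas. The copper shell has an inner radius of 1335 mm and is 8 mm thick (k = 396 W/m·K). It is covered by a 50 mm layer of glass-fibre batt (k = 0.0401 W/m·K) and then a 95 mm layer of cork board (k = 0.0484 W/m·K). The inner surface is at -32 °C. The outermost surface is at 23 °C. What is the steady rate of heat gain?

Spherical conduction: R = (1/r_in − 1/r_out)/(4πk) per layer; series-sum.
R_copper shell = (1/1.335 − 1/1.343)/(4π×396) = 8.967×10^-7 K/W
R_glass-fibre batt = (1/1.343 − 1/1.393)/(4π×0.0401) = 0.05304 K/W
R_cork board = (1/1.393 − 1/1.488)/(4π×0.0484) = 0.07536 K/W
R_total = 0.1284 K/W
Q = ΔT/R_total = 55/0.1284

Q ≈ 428 W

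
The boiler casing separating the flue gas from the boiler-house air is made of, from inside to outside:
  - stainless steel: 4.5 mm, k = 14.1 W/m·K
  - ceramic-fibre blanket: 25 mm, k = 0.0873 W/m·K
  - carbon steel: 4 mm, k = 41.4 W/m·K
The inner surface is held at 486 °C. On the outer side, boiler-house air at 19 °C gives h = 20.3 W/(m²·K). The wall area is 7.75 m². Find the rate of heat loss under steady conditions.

Thermal resistances in series:
R_stainless steel = L/(kA) = 0.0045/(14.1×7.75) = 4.118×10^-5 K/W
R_ceramic-fibre blanket = L/(kA) = 0.025/(0.0873×7.75) = 0.03695 K/W
R_carbon steel = L/(kA) = 0.004/(41.4×7.75) = 1.247×10^-5 K/W
R_outer film = 1/(h_o·A) = 1/(20.3×7.75) = 0.006356 K/W
R_total = 0.04336 K/W
Q = ΔT / R_total = 467 / 0.04336

Q ≈ 10800 W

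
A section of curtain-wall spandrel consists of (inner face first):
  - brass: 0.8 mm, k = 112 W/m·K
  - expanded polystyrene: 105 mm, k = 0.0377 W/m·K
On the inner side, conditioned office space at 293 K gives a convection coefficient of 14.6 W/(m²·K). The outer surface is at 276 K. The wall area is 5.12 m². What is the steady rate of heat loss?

Model the wall as resistances in series:
R_inner film = 1/(h_i·A) = 1/(14.6×5.12) = 0.01338 K/W
R_brass = L/(kA) = 0.0008/(112×5.12) = 1.395×10^-6 K/W
R_expanded polystyrene = L/(kA) = 0.105/(0.0377×5.12) = 0.544 K/W
R_total = 0.5574 K/W
Q = ΔT / R_total = 17 / 0.5574

Q ≈ 30.5 W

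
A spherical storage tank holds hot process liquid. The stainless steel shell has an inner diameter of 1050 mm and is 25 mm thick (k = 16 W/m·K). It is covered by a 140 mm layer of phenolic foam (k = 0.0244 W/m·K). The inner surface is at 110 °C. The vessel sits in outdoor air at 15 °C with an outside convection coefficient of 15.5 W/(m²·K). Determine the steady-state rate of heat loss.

Q ≈ 78.2 W

For a spherical shell R = (1/r₁ − 1/r₂)/(4πk); film R = 1/(h·4πr²). In series:
R_stainless steel shell = (1/0.525 − 1/0.55)/(4π×16) = 4.306×10^-4 K/W
R_phenolic foam = (1/0.55 − 1/0.69)/(4π×0.0244) = 1.203 K/W
R_outer film = 1/(h·4πr_o²) = 1/(15.5×4π×0.69²) = 0.01078 K/W
R_total = 1.214 K/W
Q = ΔT/R_total = 95/1.214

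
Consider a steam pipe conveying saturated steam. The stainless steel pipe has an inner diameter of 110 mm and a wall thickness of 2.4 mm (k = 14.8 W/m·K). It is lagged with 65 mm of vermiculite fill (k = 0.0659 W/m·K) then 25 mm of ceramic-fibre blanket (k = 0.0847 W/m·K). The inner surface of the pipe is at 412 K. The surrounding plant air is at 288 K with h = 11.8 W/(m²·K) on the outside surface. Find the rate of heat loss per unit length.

Per-layer cylindrical resistances, series-summed:
R_stainless steel pipe wall = ln(57.4/55)/(2π×14.8×1) = 4.593×10^-4 K/W
R_vermiculite fill = ln(122.4/57.4)/(2π×0.0659×1) = 1.829 K/W
R_ceramic-fibre blanket = ln(147.4/122.4)/(2π×0.0847×1) = 0.3492 K/W
R_outer film = 1/(h_o·2πr_oL) = 1/(11.8×2π×0.1474×1) = 0.0915 K/W
R_total = 2.27 K/W
Q = ΔT/R_total = 124/2.27

q′ ≈ 54.6 W/m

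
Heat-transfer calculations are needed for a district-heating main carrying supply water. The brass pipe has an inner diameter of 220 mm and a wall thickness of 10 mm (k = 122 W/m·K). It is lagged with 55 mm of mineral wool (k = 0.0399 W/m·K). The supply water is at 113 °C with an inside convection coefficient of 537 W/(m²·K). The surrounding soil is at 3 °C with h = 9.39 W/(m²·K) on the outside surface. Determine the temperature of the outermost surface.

T ≈ 9.64 °C

Per-layer cylindrical resistances, series-summed:
R_inner film = 1/(h_i·2πr₁L) = 1/(537×2π×0.11×1) = 0.002694 K/W
R_brass pipe wall = ln(120/110)/(2π×122×1) = 1.135×10^-4 K/W
R_mineral wool = ln(175/120)/(2π×0.0399×1) = 1.505 K/W
R_outer film = 1/(h_o·2πr_oL) = 1/(9.39×2π×0.175×1) = 0.09685 K/W
R_total = 1.605 K/W
Q = ΔT/R_total = 110/1.605
Q = 68.6 W/m
T_interface = T_inner − Q·ΣR(inner→interface) = 113 − 68.6×1.508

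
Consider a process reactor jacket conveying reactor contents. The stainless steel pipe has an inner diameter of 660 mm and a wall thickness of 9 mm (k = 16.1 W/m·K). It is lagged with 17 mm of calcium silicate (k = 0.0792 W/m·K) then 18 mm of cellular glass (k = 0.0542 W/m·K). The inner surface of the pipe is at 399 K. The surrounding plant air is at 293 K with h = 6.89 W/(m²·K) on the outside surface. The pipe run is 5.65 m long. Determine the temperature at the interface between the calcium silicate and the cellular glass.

T ≈ 365 K

Treating each annulus and film as a series resistance:
R_stainless steel pipe wall = ln(339/330)/(2π×16.1×5.65) = 4.708×10^-5 K/W
R_calcium silicate = ln(356/339)/(2π×0.0792×5.65) = 0.0174 K/W
R_cellular glass = ln(374/356)/(2π×0.0542×5.65) = 0.02564 K/W
R_outer film = 1/(h_o·2πr_oL) = 1/(6.89×2π×0.374×5.65) = 0.01093 K/W
R_total = 0.05402 K/W
Q = ΔT/R_total = 106/0.05402
Q = 1960 W
T_interface = T_inner − Q·ΣR(inner→interface) = 399 − 1960×0.01745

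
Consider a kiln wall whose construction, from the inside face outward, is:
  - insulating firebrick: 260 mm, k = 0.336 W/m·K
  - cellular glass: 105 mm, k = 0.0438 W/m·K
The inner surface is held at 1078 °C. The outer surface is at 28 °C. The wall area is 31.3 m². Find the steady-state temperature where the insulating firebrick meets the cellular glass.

T ≈ 822 °C

Series thermal resistances:
R_insulating firebrick = L/(kA) = 0.26/(0.336×31.3) = 0.02472 K/W
R_cellular glass = L/(kA) = 0.105/(0.0438×31.3) = 0.07659 K/W
R_total = 0.1013 K/W;  Q = ΔT/R_total = 1050/0.1013 = 10360 W
T_interface = T_inner − Q·ΣR(inner→interface) = 1078 − 10400×0.02472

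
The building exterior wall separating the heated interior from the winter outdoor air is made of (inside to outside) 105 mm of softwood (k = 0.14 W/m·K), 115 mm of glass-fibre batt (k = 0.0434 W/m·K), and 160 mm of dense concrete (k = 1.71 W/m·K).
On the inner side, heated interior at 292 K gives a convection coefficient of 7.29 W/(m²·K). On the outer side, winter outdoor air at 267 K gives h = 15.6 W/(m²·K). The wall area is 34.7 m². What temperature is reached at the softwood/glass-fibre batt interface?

T ≈ 286 K

Model the wall as resistances in series:
R_inner film = 1/(h_i·A) = 1/(7.29×34.7) = 0.003953 K/W
R_softwood = L/(kA) = 0.105/(0.14×34.7) = 0.02161 K/W
R_glass-fibre batt = L/(kA) = 0.115/(0.0434×34.7) = 0.07636 K/W
R_dense concrete = L/(kA) = 0.16/(1.71×34.7) = 0.002696 K/W
R_outer film = 1/(h_o·A) = 1/(15.6×34.7) = 0.001847 K/W
R_total = 0.1065 K/W;  Q = ΔT/R_total = 25/0.1065 = 234.8 W
T_interface = T_inner − Q·ΣR(inner→interface) = 292 − 235×0.02557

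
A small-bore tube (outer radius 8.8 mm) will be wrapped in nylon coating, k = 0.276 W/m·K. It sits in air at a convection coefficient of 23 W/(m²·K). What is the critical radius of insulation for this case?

For a cylinder r_cr = k/h = 0.276/23
r_cr = 12 mm; since the bare radius (8.8 mm) is below r_cr, adding a thin layer of insulation will *increase* heat loss.

r_cr ≈ 12 mm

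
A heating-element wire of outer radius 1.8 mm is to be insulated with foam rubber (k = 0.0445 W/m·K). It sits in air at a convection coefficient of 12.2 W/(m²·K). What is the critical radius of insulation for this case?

For a cylinder r_cr = k/h = 0.0445/12.2
r_cr = 3.65 mm; since the bare radius (1.8 mm) is below r_cr, adding a thin layer of insulation will *increase* heat loss.

r_cr ≈ 3.65 mm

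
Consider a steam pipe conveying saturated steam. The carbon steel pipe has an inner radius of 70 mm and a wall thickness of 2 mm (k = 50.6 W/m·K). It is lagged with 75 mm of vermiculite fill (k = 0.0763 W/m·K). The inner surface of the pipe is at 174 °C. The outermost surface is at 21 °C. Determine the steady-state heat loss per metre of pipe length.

Radial resistances (cylindrical: R_cond = ln(r_o/r_i)/(2πkL), R_conv = 1/(h·2πrL)):
R_carbon steel pipe wall = ln(72/70)/(2π×50.6×1) = 8.861×10^-5 K/W
R_vermiculite fill = ln(147/72)/(2π×0.0763×1) = 1.489 K/W
R_total = 1.489 K/W
Q = ΔT/R_total = 153/1.489

q′ ≈ 103 W/m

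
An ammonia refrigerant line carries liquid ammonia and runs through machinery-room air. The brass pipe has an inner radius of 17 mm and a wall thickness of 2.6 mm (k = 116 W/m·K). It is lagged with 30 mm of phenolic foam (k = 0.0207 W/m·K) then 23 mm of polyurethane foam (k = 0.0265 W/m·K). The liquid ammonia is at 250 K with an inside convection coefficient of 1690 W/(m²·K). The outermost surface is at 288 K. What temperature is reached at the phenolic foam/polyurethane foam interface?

Cylindrical conduction, so R = ln(r₂/r₁)/(2πkL) per layer, in series:
R_inner film = 1/(h_i·2πr₁L) = 1/(1690×2π×0.017×1) = 0.00554 K/W
R_brass pipe wall = ln(19.6/17)/(2π×116×1) = 1.953×10^-4 K/W
R_phenolic foam = ln(49.6/19.6)/(2π×0.0207×1) = 7.139 K/W
R_polyurethane foam = ln(72.6/49.6)/(2π×0.0265×1) = 2.288 K/W
R_total = 9.432 K/W
Q = ΔT/R_total = 38/9.432
Q = 4.03 W/m
T_interface = T_inner + Q·ΣR(inner→interface) = 250 + 4.03×7.144

T ≈ 279 K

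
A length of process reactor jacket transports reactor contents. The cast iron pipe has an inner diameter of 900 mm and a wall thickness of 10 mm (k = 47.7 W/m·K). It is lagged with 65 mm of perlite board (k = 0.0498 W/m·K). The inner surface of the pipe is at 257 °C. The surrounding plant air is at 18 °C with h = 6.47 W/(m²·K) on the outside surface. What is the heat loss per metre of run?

q′ ≈ 509 W/m

Cylindrical conduction, so R = ln(r₂/r₁)/(2πkL) per layer, in series:
R_cast iron pipe wall = ln(460/450)/(2π×47.7×1) = 7.333×10^-5 K/W
R_perlite board = ln(525/460)/(2π×0.0498×1) = 0.4224 K/W
R_outer film = 1/(h_o·2πr_oL) = 1/(6.47×2π×0.525×1) = 0.04686 K/W
R_total = 0.4693 K/W
Q = ΔT/R_total = 239/0.4693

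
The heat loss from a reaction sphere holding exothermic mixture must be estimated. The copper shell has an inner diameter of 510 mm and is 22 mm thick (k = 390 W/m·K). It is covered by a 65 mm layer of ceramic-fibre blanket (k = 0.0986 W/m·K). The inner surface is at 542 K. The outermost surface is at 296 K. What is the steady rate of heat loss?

For a spherical shell R = (1/r₁ − 1/r₂)/(4πk); film R = 1/(h·4πr²). In series:
R_copper shell = (1/0.255 − 1/0.277)/(4π×390) = 6.355×10^-5 K/W
R_ceramic-fibre blanket = (1/0.277 − 1/0.342)/(4π×0.0986) = 0.5538 K/W
R_total = 0.5538 K/W
Q = ΔT/R_total = 246/0.5538

Q ≈ 444 W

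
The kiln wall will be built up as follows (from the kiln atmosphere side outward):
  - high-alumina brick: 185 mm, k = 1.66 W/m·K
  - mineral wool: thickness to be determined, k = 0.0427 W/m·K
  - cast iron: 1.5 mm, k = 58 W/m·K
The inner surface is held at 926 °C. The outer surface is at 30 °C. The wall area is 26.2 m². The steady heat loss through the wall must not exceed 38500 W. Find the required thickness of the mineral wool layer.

Thermal resistances in series:
R_high-alumina brick = L/(kA) = 0.185/(1.66×26.2) = 0.004254 K/W
R_cast iron = L/(kA) = 0.0015/(58×26.2) = 9.871×10^-7 K/W
Sum of the known resistances R_other = 0.004255 K/W
Required total resistance R_tot = ΔT/Q_allow = 896/38500 = 0.02327 K/W
R_mineral wool = R_tot − R_other = 0.01902 K/W
L = R·k·A = 0.01902×0.0427×26.2

L ≈ 21.3 mm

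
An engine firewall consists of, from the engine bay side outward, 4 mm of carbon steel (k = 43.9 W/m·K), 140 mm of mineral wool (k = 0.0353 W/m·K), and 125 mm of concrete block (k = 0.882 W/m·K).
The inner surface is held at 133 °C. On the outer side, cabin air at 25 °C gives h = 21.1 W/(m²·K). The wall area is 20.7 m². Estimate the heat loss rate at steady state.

Using the resistance-network approach (series):
R_carbon steel = L/(kA) = 0.004/(43.9×20.7) = 4.402×10^-6 K/W
R_mineral wool = L/(kA) = 0.14/(0.0353×20.7) = 0.1916 K/W
R_concrete block = L/(kA) = 0.125/(0.882×20.7) = 0.006847 K/W
R_outer film = 1/(h_o·A) = 1/(21.1×20.7) = 0.00229 K/W
R_total = 0.2007 K/W
Q = ΔT / R_total = 108 / 0.2007

Q ≈ 538 W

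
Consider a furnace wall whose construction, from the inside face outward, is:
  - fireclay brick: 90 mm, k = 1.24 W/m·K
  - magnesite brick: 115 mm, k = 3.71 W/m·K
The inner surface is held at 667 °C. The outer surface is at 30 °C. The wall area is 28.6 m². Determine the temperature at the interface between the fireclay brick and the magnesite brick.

T ≈ 221 °C

Model the wall as resistances in series:
R_fireclay brick = L/(kA) = 0.09/(1.24×28.6) = 0.002538 K/W
R_magnesite brick = L/(kA) = 0.115/(3.71×28.6) = 0.001084 K/W
R_total = 0.003622 K/W;  Q = ΔT/R_total = 637/0.003622 = 175900 W
T_interface = T_inner − Q·ΣR(inner→interface) = 667 − 176000×0.002538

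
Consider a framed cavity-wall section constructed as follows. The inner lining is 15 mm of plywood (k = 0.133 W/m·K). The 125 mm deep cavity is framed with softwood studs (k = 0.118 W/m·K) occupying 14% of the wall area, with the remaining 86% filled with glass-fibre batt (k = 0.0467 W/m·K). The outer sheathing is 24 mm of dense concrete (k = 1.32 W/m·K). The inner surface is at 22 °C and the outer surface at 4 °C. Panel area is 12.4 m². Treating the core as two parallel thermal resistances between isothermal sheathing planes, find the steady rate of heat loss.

Sheathing layers in series; stud and cavity paths in parallel between them.
R_inner = 0.015/(0.133×12.4) = 0.009095 K/W
R_stud  = 0.125/(0.118×0.14×12.4) = 0.6102 K/W
R_cav   = 0.125/(0.0467×0.86×12.4) = 0.251 K/W
1/R_core = 1/R_stud + 1/R_cav → R_core = 0.1778 K/W
R_outer = 0.024/(1.32×12.4) = 0.001466 K/W
R_total = 0.1884 K/W
Q = ΔT/R_total = 18/0.1884

Q ≈ 95.5 W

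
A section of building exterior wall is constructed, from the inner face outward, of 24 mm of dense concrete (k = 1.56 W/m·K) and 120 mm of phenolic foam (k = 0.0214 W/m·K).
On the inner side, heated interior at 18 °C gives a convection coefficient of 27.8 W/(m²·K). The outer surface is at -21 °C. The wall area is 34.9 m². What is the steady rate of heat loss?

Model the wall as resistances in series:
R_inner film = 1/(h_i·A) = 1/(27.8×34.9) = 0.001031 K/W
R_dense concrete = L/(kA) = 0.024/(1.56×34.9) = 4.408×10^-4 K/W
R_phenolic foam = L/(kA) = 0.12/(0.0214×34.9) = 0.1607 K/W
R_total = 0.1621 K/W
Q = ΔT / R_total = 39 / 0.1621

Q ≈ 241 W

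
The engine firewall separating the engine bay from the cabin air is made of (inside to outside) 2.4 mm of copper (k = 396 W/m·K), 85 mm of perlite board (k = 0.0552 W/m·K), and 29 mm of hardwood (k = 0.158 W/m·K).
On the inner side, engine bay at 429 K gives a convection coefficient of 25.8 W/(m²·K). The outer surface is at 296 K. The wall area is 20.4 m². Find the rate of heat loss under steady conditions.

Thermal resistances in series:
R_inner film = 1/(h_i·A) = 1/(25.8×20.4) = 0.0019 K/W
R_copper = L/(kA) = 0.0024/(396×20.4) = 2.971×10^-7 K/W
R_perlite board = L/(kA) = 0.085/(0.0552×20.4) = 0.07548 K/W
R_hardwood = L/(kA) = 0.029/(0.158×20.4) = 0.008997 K/W
R_total = 0.08638 K/W
Q = ΔT / R_total = 133 / 0.08638

Q ≈ 1540 W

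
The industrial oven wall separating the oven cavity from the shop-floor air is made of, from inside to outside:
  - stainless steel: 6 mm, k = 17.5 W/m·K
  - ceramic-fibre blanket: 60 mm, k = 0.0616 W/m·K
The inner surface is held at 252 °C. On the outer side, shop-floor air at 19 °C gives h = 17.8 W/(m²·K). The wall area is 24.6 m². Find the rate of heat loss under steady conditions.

Q ≈ 5560 W

Treating each layer as a thermal resistance in series:
R_stainless steel = L/(kA) = 0.006/(17.5×24.6) = 1.394×10^-5 K/W
R_ceramic-fibre blanket = L/(kA) = 0.06/(0.0616×24.6) = 0.03959 K/W
R_outer film = 1/(h_o·A) = 1/(17.8×24.6) = 0.002284 K/W
R_total = 0.04189 K/W
Q = ΔT / R_total = 233 / 0.04189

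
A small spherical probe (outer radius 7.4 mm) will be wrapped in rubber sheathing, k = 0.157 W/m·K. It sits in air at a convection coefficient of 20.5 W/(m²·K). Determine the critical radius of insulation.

r_cr ≈ 15.3 mm

For a sphere r_cr = 2k/h = 2×0.157/20.5
r_cr = 15.3 mm; since the bare radius (7.4 mm) is below r_cr, adding a thin layer of insulation will *increase* heat loss.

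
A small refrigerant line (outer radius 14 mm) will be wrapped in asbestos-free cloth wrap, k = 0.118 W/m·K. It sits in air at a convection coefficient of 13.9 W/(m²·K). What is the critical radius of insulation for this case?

r_cr ≈ 8.49 mm

For a cylinder r_cr = k/h = 0.118/13.9
r_cr = 8.49 mm; since the bare radius (14 mm) is above r_cr, any added insulation will reduce heat loss.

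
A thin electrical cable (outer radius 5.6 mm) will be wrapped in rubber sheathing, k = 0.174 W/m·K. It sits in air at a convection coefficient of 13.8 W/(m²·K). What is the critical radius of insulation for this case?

r_cr ≈ 12.6 mm

For a cylinder r_cr = k/h = 0.174/13.8
r_cr = 12.6 mm; since the bare radius (5.6 mm) is below r_cr, adding a thin layer of insulation will *increase* heat loss.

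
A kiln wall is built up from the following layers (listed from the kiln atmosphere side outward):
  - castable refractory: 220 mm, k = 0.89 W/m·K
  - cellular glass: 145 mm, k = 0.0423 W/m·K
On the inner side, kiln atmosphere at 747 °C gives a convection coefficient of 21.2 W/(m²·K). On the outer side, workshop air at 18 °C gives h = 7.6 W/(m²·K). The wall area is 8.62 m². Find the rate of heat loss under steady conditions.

Treating each layer as a thermal resistance in series:
R_inner film = 1/(h_i·A) = 1/(21.2×8.62) = 0.005472 K/W
R_castable refractory = L/(kA) = 0.22/(0.89×8.62) = 0.02868 K/W
R_cellular glass = L/(kA) = 0.145/(0.0423×8.62) = 0.3977 K/W
R_outer film = 1/(h_o·A) = 1/(7.6×8.62) = 0.01526 K/W
R_total = 0.4471 K/W
Q = ΔT / R_total = 729 / 0.4471

Q ≈ 1630 W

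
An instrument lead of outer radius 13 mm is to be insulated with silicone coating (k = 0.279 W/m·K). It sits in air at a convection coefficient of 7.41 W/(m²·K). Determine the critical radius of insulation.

r_cr ≈ 37.7 mm

For a cylinder r_cr = k/h = 0.279/7.41
r_cr = 37.7 mm; since the bare radius (13 mm) is below r_cr, adding a thin layer of insulation will *increase* heat loss.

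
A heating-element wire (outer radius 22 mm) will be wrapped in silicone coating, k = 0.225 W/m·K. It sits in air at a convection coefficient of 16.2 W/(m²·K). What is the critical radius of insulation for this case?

For a cylinder r_cr = k/h = 0.225/16.2
r_cr = 13.9 mm; since the bare radius (22 mm) is above r_cr, any added insulation will reduce heat loss.

r_cr ≈ 13.9 mm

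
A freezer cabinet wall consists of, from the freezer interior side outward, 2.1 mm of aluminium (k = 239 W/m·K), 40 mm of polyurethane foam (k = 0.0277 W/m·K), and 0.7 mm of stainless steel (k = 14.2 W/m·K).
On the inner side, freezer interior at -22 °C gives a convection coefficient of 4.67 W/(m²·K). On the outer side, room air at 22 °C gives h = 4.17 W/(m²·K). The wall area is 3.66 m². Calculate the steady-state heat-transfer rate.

Model the wall as resistances in series:
R_inner film = 1/(h_i·A) = 1/(4.67×3.66) = 0.05851 K/W
R_aluminium = L/(kA) = 0.0021/(239×3.66) = 2.401×10^-6 K/W
R_polyurethane foam = L/(kA) = 0.04/(0.0277×3.66) = 0.3945 K/W
R_stainless steel = L/(kA) = 0.0007/(14.2×3.66) = 1.347×10^-5 K/W
R_outer film = 1/(h_o·A) = 1/(4.17×3.66) = 0.06552 K/W
R_total = 0.5186 K/W
Q = ΔT / R_total = 44 / 0.5186

Q ≈ 84.8 W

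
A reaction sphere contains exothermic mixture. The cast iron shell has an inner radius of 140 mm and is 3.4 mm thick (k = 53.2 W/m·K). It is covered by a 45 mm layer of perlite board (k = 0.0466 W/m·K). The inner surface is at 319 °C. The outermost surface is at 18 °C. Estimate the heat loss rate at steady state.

Q ≈ 106 W

Radial (spherical) resistances in series:
R_cast iron shell = (1/0.14 − 1/0.1434)/(4π×53.2) = 2.533×10^-4 K/W
R_perlite board = (1/0.1434 − 1/0.1884)/(4π×0.0466) = 2.844 K/W
R_total = 2.845 K/W
Q = ΔT/R_total = 301/2.845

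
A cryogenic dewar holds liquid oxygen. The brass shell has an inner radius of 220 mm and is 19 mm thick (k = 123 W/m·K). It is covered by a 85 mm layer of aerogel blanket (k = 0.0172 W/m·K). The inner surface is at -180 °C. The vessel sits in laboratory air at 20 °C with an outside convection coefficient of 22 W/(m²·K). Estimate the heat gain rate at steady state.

Q ≈ 39.1 W

Spherical conduction: R = (1/r_in − 1/r_out)/(4πk) per layer; series-sum.
R_brass shell = (1/0.22 − 1/0.239)/(4π×123) = 2.338×10^-4 K/W
R_aerogel blanket = (1/0.239 − 1/0.324)/(4π×0.0172) = 5.079 K/W
R_outer film = 1/(h·4πr_o²) = 1/(22×4π×0.324²) = 0.03446 K/W
R_total = 5.113 K/W
Q = ΔT/R_total = 200/5.113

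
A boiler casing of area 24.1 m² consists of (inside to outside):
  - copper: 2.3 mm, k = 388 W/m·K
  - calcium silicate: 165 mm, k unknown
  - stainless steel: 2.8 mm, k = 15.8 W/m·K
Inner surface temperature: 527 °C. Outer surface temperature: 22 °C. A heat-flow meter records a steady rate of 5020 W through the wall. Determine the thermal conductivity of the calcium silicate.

Series thermal resistances:
R_copper = L/(kA) = 0.0023/(388×24.1) = 2.46×10^-7 K/W
R_stainless steel = L/(kA) = 0.0028/(15.8×24.1) = 7.353×10^-6 K/W
Sum of known resistances R_other = 7.599×10^-6 K/W
Total R = ΔT/Q = 505/5020 = 0.1006 K/W
R_calcium silicate = R_total − R_other = 0.1006 K/W
k = L/(R·A) = 0.165/(0.1006×24.1)

k ≈ 0.0681 W/(m·K)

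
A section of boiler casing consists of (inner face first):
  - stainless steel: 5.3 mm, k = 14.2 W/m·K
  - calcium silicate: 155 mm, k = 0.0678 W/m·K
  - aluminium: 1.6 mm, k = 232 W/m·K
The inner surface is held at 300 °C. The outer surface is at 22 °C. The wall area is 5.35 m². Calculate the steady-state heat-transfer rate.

Series thermal resistances:
R_stainless steel = L/(kA) = 0.0053/(14.2×5.35) = 6.976×10^-5 K/W
R_calcium silicate = L/(kA) = 0.155/(0.0678×5.35) = 0.4273 K/W
R_aluminium = L/(kA) = 0.0016/(232×5.35) = 1.289×10^-6 K/W
R_total = 0.4274 K/W
Q = ΔT / R_total = 278 / 0.4274

Q ≈ 650 W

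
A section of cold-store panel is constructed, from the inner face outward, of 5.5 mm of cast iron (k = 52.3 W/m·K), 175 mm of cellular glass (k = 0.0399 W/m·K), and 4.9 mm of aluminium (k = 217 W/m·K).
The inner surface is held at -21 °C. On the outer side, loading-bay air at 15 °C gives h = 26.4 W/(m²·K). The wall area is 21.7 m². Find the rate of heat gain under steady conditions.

Q ≈ 177 W

Model the wall as resistances in series:
R_cast iron = L/(kA) = 0.0055/(52.3×21.7) = 4.846×10^-6 K/W
R_cellular glass = L/(kA) = 0.175/(0.0399×21.7) = 0.2021 K/W
R_aluminium = L/(kA) = 0.0049/(217×21.7) = 1.041×10^-6 K/W
R_outer film = 1/(h_o·A) = 1/(26.4×21.7) = 0.001746 K/W
R_total = 0.2039 K/W
Q = ΔT / R_total = 36 / 0.2039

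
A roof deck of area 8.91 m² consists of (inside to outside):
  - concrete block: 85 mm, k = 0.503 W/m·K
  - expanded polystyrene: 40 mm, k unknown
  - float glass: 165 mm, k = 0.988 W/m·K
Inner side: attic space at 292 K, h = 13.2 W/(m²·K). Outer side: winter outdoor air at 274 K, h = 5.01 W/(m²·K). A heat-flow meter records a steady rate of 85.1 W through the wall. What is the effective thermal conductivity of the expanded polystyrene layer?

k ≈ 0.0314 W/(m·K)

Using the resistance-network approach (series):
R_inner film = 1/(h_i·A) = 1/(13.2×8.91) = 0.008503 K/W
R_concrete block = L/(kA) = 0.085/(0.503×8.91) = 0.01897 K/W
R_float glass = L/(kA) = 0.165/(0.988×8.91) = 0.01874 K/W
R_outer film = 1/(h_o·A) = 1/(5.01×8.91) = 0.0224 K/W
Sum of known resistances R_other = 0.06861 K/W
Total R = ΔT/Q = 18/85.1 = 0.2115 K/W
R_expanded polystyrene = R_total − R_other = 0.1429 K/W
k = L/(R·A) = 0.04/(0.1429×8.91)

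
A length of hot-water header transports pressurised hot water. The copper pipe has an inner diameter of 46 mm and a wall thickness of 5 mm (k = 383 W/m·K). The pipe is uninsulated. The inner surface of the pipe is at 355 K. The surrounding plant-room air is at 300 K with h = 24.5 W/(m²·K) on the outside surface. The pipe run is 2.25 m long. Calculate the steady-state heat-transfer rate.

Q ≈ 533 W

For a radial system each layer contributes R = ln(r_out/r_in)/(2πkL); films add R = 1/(hA).
R_copper pipe wall = ln(28/23)/(2π×383×2.25) = 3.633×10^-5 K/W
R_outer film = 1/(h_o·2πr_oL) = 1/(24.5×2π×0.028×2.25) = 0.1031 K/W
R_total = 0.1031 K/W
Q = ΔT/R_total = 55/0.1031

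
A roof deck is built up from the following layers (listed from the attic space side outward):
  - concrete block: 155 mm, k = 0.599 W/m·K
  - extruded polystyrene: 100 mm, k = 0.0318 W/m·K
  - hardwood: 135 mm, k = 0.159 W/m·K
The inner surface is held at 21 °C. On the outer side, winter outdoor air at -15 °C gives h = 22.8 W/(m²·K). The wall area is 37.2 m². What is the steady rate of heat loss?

Using the resistance-network approach (series):
R_concrete block = L/(kA) = 0.155/(0.599×37.2) = 0.006956 K/W
R_extruded polystyrene = L/(kA) = 0.1/(0.0318×37.2) = 0.08453 K/W
R_hardwood = L/(kA) = 0.135/(0.159×37.2) = 0.02282 K/W
R_outer film = 1/(h_o·A) = 1/(22.8×37.2) = 0.001179 K/W
R_total = 0.1155 K/W
Q = ΔT / R_total = 36 / 0.1155

Q ≈ 312 W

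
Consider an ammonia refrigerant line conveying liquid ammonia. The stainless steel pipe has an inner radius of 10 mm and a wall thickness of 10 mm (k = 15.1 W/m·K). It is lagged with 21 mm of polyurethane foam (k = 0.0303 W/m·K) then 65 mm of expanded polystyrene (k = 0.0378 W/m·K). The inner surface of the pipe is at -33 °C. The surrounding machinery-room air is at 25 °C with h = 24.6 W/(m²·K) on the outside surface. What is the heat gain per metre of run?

q′ ≈ 7.4 W/m

Radial resistances (cylindrical: R_cond = ln(r_o/r_i)/(2πkL), R_conv = 1/(h·2πrL)):
R_stainless steel pipe wall = ln(20/10)/(2π×15.1×1) = 0.007306 K/W
R_polyurethane foam = ln(41/20)/(2π×0.0303×1) = 3.771 K/W
R_expanded polystyrene = ln(106/41)/(2π×0.0378×1) = 3.999 K/W
R_outer film = 1/(h_o·2πr_oL) = 1/(24.6×2π×0.106×1) = 0.06104 K/W
R_total = 7.838 K/W
Q = ΔT/R_total = 58/7.838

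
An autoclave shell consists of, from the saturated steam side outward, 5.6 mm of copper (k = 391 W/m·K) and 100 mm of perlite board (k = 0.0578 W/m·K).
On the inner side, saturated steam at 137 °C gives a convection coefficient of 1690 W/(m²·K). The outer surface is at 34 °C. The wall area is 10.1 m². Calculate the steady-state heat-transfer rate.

Model the wall as resistances in series:
R_inner film = 1/(h_i·A) = 1/(1690×10.1) = 5.859×10^-5 K/W
R_copper = L/(kA) = 0.0056/(391×10.1) = 1.418×10^-6 K/W
R_perlite board = L/(kA) = 0.1/(0.0578×10.1) = 0.1713 K/W
R_total = 0.1714 K/W
Q = ΔT / R_total = 103 / 0.1714

Q ≈ 601 W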